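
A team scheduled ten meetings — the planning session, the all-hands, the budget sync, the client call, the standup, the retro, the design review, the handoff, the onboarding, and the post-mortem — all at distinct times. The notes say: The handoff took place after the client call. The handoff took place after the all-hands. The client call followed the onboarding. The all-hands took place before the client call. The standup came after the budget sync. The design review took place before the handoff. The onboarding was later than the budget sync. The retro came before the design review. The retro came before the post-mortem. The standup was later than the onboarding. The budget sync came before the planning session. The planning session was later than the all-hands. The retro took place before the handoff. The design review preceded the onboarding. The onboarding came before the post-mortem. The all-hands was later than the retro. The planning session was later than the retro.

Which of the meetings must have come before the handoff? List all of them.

Directly stated before the handoff: the all-hands, the client call, the design review, and the retro.
The budget sync reaches the handoff via the budget sync → the onboarding → the client call → the handoff.
The onboarding reaches the handoff via the onboarding → the client call → the handoff.

the all-hands, the budget sync, the client call, the design review, the onboarding, the retro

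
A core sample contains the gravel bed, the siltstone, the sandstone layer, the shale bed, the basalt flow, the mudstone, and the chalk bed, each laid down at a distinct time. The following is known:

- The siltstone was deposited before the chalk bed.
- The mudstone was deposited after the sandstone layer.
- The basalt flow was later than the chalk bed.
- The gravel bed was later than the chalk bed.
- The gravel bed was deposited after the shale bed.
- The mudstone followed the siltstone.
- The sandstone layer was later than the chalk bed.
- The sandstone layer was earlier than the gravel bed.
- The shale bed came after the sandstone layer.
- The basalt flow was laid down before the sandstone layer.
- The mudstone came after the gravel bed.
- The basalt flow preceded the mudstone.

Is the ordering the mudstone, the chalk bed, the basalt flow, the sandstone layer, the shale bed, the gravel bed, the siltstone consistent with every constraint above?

no

The constraints require the sandstone layer before the mudstone, but in the proposed sequence the mudstone appears ahead of the sandstone layer. That one violation is enough.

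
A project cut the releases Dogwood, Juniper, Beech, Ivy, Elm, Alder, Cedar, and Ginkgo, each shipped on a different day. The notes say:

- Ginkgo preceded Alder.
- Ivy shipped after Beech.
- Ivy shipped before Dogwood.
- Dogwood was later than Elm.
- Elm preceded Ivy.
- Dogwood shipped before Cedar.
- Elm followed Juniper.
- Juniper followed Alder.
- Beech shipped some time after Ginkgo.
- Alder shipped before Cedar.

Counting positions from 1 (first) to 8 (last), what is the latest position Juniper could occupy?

Juniper must come before Cedar, Dogwood, Elm, and Ivy — 4 releases forced after it.
Everything else can be placed before Juniper in some valid order, so Juniper can sit as late as position 8 − 4 = 4.

4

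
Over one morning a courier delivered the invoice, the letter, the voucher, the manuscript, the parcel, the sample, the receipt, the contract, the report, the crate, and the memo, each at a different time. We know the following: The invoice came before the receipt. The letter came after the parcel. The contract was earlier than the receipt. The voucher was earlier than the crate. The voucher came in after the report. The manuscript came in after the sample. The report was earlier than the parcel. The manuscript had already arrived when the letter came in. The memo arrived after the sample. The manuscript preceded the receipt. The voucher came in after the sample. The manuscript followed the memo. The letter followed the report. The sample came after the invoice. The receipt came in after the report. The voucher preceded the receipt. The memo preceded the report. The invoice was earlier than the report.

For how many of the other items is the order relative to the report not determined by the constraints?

Forced before the report: the invoice, the memo, and the sample; forced after the report: the crate, the letter, the parcel, the receipt, and the voucher.
That leaves the contract and the manuscript with no forced order relative to the report — 2.

2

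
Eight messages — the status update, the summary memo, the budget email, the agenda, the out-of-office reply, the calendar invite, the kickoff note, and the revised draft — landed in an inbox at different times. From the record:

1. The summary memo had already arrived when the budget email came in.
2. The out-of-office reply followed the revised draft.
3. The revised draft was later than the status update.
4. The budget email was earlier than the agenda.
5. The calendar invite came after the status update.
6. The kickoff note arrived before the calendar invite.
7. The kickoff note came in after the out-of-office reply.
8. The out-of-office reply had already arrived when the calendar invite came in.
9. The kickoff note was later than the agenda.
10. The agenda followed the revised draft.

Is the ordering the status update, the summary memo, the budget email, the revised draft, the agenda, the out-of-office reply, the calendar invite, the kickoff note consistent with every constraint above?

The constraints require the kickoff note before the calendar invite, but in the proposed sequence the calendar invite appears ahead of the kickoff note. That one violation is enough.

no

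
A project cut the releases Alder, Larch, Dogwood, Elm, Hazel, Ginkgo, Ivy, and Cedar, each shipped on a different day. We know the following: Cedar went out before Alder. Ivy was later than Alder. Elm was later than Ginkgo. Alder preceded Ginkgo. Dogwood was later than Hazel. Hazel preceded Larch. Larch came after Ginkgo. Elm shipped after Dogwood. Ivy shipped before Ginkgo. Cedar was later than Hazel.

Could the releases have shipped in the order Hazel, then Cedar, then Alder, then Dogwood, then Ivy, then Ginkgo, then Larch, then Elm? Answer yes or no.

Check each stated constraint against the proposed order — e.g. Dogwood is ahead of Elm; Hazel is ahead of Larch. Every pair is in the required order; nothing is violated.

yes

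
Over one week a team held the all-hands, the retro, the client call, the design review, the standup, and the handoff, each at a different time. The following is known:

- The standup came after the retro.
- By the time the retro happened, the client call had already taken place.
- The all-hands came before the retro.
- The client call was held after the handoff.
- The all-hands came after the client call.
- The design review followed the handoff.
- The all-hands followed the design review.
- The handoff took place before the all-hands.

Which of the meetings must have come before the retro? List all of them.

Directly stated before the retro: the all-hands and the client call.
The design review reaches the retro via the design review → the all-hands → the retro.
The handoff reaches the retro via the handoff → the client call → the retro.

the all-hands, the client call, the design review, the handoff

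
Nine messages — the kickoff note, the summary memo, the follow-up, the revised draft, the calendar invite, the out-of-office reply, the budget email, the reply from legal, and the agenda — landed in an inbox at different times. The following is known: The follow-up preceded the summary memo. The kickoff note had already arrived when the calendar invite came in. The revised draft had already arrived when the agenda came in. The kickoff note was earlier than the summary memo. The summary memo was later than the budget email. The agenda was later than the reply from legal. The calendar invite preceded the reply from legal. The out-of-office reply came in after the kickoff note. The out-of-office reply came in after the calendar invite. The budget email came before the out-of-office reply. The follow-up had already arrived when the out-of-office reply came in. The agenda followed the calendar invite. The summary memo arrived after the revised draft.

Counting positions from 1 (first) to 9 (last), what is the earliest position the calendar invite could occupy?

The kickoff note must come before the calendar invite — 1 forced predecessor.
Nothing else is forced ahead of the calendar invite, so its earliest slot is position 1 + 1 = 2.

2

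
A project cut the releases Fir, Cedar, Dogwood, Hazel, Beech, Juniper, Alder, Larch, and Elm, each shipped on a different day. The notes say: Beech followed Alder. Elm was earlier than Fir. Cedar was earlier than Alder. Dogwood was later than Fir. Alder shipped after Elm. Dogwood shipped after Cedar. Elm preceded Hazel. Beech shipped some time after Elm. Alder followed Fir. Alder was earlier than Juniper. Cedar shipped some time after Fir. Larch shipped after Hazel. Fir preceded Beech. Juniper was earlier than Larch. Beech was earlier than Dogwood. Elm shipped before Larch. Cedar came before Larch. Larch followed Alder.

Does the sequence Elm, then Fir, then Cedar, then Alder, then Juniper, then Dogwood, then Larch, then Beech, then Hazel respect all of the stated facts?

The constraints require Beech before Dogwood, but in the proposed sequence Dogwood appears ahead of Beech. That one violation is enough.

no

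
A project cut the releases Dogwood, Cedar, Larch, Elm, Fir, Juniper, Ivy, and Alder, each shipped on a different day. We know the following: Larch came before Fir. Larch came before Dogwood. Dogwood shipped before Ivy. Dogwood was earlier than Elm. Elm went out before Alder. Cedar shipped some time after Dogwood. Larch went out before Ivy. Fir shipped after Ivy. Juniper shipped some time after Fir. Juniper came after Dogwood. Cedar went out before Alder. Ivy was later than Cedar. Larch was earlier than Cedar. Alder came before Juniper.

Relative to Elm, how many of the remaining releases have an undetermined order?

Forced before Elm: Dogwood and Larch; forced after Elm: Alder and Juniper.
That leaves Cedar, Fir, and Ivy with no forced order relative to Elm — 3.

3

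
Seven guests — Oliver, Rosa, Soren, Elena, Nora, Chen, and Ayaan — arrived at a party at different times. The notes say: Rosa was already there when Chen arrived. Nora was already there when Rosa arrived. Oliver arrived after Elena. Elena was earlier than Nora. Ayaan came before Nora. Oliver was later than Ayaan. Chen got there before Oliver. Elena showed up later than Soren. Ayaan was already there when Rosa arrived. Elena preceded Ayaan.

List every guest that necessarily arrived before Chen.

Ayaan, Elena, Nora, Rosa, Soren

Directly stated before Chen: Rosa.
Ayaan reaches Chen via Ayaan → Rosa → Chen.
Elena reaches Chen via Elena → Nora → Rosa → Chen.
Nora reaches Chen via Nora → Rosa → Chen.
Likewise Soren reaches Chen by chaining the stated constraints.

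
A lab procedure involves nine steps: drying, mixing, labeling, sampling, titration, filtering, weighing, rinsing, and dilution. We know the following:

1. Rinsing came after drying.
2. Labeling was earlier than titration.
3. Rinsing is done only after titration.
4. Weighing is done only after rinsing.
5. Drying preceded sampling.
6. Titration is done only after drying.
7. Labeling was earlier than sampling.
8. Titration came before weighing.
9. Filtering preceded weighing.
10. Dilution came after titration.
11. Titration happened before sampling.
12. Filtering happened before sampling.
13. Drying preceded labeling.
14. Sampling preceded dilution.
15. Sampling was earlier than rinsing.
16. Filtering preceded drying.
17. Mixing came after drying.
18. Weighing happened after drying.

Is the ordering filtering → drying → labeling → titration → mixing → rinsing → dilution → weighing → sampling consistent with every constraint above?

no

The constraints require sampling before dilution, but in the proposed sequence dilution appears ahead of sampling. That one violation is enough.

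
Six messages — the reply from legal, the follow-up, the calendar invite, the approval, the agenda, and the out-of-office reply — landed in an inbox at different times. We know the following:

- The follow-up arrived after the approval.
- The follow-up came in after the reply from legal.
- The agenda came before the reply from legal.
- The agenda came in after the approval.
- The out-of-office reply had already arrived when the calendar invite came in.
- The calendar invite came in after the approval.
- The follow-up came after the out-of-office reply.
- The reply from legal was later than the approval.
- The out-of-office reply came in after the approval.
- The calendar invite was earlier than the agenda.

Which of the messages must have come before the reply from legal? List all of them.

Directly stated before the reply from legal: the agenda and the approval.
The calendar invite reaches the reply from legal via the calendar invite → the agenda → the reply from legal.
The out-of-office reply reaches the reply from legal via the out-of-office reply → the calendar invite → the agenda → the reply from legal.
No chain forces the follow-up ahead of the reply from legal.

the agenda, the approval, the calendar invite, the out-of-office reply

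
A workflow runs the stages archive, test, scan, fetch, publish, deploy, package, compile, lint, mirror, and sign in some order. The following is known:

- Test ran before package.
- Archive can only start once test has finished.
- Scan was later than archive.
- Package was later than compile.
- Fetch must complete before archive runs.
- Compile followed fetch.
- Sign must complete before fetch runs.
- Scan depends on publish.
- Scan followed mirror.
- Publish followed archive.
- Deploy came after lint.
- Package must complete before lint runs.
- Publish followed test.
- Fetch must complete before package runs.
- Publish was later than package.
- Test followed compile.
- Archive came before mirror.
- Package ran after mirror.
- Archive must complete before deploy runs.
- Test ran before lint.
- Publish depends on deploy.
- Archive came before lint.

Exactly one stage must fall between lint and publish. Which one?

Tracing the constraints gives lint → deploy → publish, so deploy sits after lint and before publish.
No other stage is forced both after lint and before publish.

deploy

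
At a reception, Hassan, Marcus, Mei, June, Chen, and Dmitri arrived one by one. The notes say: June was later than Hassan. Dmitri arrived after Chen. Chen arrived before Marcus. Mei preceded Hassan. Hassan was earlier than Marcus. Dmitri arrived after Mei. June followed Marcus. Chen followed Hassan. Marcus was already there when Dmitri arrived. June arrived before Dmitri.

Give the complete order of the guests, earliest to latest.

Mei, Hassan, Chen, Marcus, June, Dmitri

The constraints fix every adjacent pair, so only one ordering works:
Mei → Hassan → Chen → Marcus → June → Dmitri.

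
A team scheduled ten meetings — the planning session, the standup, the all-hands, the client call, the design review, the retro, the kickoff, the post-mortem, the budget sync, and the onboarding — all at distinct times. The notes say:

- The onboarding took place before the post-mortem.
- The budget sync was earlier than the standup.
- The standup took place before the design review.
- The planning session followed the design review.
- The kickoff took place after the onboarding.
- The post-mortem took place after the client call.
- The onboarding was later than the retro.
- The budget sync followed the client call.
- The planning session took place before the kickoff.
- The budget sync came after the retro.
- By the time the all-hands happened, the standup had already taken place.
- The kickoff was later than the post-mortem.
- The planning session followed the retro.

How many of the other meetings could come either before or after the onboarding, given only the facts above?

6

Forced before the onboarding: the retro; forced after the onboarding: the kickoff and the post-mortem.
That leaves the all-hands, the budget sync, the client call, the design review, the planning session, and the standup with no forced order relative to the onboarding — 6.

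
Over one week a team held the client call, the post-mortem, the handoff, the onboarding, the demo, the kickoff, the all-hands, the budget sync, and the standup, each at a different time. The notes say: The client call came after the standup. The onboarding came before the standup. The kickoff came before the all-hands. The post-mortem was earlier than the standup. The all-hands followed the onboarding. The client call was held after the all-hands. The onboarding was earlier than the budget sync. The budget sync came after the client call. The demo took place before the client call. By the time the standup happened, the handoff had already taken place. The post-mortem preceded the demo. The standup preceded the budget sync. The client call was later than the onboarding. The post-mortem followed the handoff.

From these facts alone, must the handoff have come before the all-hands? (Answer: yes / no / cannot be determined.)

cannot be determined

No chain of stated constraints runs from the handoff to the all-hands, and none runs from the all-hands to the handoff either.
So the relative order of the handoff and the all-hands is not fixed by the given facts.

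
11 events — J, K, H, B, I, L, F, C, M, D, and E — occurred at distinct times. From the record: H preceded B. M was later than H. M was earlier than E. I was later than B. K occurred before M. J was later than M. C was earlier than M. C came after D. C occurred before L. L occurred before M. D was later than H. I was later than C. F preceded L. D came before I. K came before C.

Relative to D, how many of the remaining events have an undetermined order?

3

Forced before D: H; forced after D: C, E, I, J, L, and M.
That leaves B, F, and K with no forced order relative to D — 3.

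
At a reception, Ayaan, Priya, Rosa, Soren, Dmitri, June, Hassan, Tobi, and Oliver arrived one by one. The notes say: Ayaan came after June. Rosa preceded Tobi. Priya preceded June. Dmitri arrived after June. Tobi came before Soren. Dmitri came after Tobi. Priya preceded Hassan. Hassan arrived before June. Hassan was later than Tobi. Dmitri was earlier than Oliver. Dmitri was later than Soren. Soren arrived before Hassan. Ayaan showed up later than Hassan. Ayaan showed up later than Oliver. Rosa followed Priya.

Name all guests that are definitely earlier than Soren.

Priya, Rosa, Tobi

Directly stated before Soren: Tobi.
Priya reaches Soren via Priya → Rosa → Tobi → Soren.
Rosa reaches Soren via Rosa → Tobi → Soren.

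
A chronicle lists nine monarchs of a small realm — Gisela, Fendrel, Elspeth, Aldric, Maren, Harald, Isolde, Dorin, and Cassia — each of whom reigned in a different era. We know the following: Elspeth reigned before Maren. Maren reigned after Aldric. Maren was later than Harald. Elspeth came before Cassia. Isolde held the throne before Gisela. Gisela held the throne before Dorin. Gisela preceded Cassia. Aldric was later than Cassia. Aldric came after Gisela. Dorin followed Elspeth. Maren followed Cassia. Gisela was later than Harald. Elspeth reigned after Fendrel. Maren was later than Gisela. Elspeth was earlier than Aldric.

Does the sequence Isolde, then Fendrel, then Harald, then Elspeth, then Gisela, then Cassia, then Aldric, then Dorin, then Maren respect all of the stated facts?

yes

Check each stated constraint against the proposed order — e.g. Elspeth is ahead of Maren; Harald is ahead of Maren. Every pair is in the required order; nothing is violated.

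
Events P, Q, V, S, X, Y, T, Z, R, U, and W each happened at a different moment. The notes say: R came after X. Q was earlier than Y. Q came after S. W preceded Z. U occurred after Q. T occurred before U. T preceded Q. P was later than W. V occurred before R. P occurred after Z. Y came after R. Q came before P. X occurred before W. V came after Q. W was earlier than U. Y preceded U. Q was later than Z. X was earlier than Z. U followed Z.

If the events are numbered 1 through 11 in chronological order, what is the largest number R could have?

R must come before U and Y — 2 events forced after it.
Everything else can be placed before R in some valid order, so R can sit as late as position 11 − 2 = 9.

9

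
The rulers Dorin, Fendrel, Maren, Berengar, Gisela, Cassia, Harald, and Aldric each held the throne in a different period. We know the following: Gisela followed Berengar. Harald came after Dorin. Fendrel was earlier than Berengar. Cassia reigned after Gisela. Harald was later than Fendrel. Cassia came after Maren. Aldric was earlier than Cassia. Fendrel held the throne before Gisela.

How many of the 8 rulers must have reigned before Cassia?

5

Directly stated before Cassia: Aldric, Gisela, and Maren.
Berengar reaches Cassia via Berengar → Gisela → Cassia.
Fendrel reaches Cassia via Fendrel → Gisela → Cassia.
No chain forces Dorin (or any of the others) ahead of Cassia.
That's Aldric, Berengar, Fendrel, Gisela, and Maren — 5 in all.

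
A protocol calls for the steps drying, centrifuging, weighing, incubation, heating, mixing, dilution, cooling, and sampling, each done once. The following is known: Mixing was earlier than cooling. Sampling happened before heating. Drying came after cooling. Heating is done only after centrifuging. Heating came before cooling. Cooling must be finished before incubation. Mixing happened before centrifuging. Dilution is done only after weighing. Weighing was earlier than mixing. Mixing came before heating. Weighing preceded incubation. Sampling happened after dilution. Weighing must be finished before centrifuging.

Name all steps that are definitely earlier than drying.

centrifuging, cooling, dilution, heating, mixing, sampling, weighing

Directly stated before drying: cooling.
Centrifuging reaches drying via centrifuging → heating → cooling → drying.
Dilution reaches drying via dilution → sampling → heating → cooling → drying.
Heating reaches drying via heating → cooling → drying.
Likewise mixing, sampling, and weighing each reach drying by chaining the stated constraints.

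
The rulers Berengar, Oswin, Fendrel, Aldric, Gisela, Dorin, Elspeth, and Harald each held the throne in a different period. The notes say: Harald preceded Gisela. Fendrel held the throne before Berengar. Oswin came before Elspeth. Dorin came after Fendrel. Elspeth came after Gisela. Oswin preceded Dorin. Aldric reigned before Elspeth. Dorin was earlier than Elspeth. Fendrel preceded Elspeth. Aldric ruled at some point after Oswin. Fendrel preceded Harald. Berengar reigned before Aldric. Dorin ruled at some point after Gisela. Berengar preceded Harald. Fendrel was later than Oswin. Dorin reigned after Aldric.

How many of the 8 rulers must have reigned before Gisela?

Directly stated before Gisela: Harald.
Berengar reaches Gisela via Berengar → Harald → Gisela.
Fendrel reaches Gisela via Fendrel → Harald → Gisela.
Oswin reaches Gisela via Oswin → Fendrel → Harald → Gisela.
No chain forces Elspeth (or any of the others) ahead of Gisela.
That's Berengar, Fendrel, Harald, and Oswin — 4 in all.

4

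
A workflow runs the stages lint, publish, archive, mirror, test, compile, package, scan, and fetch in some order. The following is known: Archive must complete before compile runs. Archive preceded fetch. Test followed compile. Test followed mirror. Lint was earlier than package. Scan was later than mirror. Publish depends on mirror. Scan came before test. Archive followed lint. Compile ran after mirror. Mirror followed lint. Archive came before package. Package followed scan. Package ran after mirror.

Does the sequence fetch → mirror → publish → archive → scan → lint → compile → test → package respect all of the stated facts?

no

The constraints require lint before archive, but in the proposed sequence archive appears ahead of lint. That one violation is enough.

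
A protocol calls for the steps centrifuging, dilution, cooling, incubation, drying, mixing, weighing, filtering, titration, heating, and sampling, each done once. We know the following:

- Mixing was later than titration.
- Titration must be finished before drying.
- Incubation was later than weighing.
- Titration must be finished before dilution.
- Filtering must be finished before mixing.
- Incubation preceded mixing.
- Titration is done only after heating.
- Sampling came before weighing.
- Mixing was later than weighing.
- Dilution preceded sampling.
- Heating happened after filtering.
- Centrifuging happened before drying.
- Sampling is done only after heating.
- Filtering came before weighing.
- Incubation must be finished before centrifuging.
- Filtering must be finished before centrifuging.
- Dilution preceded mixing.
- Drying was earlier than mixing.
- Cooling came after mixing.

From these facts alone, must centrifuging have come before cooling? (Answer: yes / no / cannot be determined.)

yes

Chain the constraints: centrifuging → drying → mixing → cooling. Each link is directly stated, so centrifuging comes before cooling.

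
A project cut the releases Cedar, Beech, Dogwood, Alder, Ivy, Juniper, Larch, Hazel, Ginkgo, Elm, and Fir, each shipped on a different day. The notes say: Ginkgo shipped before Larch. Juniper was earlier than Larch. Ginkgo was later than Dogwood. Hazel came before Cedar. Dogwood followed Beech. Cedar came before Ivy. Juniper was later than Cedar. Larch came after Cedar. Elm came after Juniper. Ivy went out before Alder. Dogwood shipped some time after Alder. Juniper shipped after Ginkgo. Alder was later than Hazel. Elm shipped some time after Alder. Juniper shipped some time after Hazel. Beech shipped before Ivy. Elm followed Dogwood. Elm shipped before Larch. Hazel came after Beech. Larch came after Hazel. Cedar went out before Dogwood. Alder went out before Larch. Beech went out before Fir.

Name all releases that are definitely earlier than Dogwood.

Alder, Beech, Cedar, Hazel, Ivy

Directly stated before Dogwood: Alder, Beech, and Cedar.
Hazel reaches Dogwood via Hazel → Alder → Dogwood.
Ivy reaches Dogwood via Ivy → Alder → Dogwood.
No chain forces Elm (or any of the others) ahead of Dogwood.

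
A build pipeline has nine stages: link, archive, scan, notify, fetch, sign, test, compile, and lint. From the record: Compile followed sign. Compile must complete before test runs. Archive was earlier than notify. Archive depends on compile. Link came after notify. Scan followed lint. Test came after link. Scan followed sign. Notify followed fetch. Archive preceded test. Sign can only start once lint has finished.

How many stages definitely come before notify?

5

Directly stated before notify: archive and fetch.
Compile reaches notify via compile → archive → notify.
Lint reaches notify via lint → sign → compile → archive → notify.
Sign reaches notify via sign → compile → archive → notify.
No chain forces test (or any of the others) ahead of notify.
That's archive, compile, fetch, lint, and sign — 5 in all.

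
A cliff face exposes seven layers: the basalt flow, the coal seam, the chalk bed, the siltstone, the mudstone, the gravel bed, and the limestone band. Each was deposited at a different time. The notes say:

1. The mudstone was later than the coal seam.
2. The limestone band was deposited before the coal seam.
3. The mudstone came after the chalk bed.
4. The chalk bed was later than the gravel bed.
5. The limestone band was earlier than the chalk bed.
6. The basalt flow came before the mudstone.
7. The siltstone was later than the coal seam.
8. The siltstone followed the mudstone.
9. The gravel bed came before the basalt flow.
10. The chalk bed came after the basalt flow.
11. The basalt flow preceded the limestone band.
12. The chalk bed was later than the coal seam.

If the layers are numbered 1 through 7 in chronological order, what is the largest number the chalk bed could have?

The chalk bed must come before the mudstone and the siltstone — 2 layers forced after it.
Everything else can be placed before the chalk bed in some valid order, so the chalk bed can sit as late as position 7 − 2 = 5.

5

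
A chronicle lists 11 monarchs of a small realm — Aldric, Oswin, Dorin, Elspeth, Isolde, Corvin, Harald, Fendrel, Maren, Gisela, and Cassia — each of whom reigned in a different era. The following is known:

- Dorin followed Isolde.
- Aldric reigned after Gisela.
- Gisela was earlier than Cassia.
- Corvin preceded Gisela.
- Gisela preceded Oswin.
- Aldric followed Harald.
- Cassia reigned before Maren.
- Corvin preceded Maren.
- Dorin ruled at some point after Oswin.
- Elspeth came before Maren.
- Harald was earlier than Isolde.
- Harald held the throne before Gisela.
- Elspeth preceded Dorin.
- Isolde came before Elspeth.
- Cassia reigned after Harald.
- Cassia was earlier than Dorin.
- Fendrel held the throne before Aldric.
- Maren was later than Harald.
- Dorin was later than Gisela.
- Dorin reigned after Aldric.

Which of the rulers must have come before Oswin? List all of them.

Corvin, Gisela, Harald

Directly stated before Oswin: Gisela.
Corvin reaches Oswin via Corvin → Gisela → Oswin.
Harald reaches Oswin via Harald → Gisela → Oswin.
No chain forces Dorin (or any of the others) ahead of Oswin.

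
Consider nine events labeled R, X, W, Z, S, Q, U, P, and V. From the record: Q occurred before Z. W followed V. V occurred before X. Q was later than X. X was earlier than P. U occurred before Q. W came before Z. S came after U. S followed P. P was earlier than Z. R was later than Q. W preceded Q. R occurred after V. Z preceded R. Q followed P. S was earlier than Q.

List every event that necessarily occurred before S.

P, U, V, X

Directly stated before S: P and U.
V reaches S via V → X → P → S.
X reaches S via X → P → S.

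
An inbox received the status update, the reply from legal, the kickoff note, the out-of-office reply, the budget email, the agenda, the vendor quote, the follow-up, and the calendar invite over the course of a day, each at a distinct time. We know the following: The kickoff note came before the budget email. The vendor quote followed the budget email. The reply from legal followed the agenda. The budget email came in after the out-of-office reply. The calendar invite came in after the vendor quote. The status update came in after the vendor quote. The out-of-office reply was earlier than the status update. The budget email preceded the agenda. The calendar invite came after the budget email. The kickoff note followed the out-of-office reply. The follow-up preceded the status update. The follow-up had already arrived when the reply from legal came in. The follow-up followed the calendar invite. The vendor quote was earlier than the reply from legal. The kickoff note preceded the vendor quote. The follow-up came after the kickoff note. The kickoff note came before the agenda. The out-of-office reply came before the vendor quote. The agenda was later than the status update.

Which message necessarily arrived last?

Every other message has a chain of constraints placing it before the reply from legal, so the reply from legal is last.

the reply from legal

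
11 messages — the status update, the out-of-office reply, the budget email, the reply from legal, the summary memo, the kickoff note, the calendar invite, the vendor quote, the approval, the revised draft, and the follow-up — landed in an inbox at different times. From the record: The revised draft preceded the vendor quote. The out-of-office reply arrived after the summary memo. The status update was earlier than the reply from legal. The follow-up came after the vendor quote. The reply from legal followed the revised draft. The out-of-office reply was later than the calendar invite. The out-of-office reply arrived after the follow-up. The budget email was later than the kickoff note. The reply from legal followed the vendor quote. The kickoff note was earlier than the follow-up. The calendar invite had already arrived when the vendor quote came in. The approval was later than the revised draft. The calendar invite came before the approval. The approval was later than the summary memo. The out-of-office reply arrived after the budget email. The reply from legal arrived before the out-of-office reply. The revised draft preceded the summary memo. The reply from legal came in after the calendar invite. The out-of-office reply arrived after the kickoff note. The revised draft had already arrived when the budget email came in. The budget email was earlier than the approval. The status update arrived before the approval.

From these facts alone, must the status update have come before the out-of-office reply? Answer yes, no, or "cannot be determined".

yes

Chain the constraints: the status update → the reply from legal → the out-of-office reply. Each link is directly stated, so the status update comes before the out-of-office reply.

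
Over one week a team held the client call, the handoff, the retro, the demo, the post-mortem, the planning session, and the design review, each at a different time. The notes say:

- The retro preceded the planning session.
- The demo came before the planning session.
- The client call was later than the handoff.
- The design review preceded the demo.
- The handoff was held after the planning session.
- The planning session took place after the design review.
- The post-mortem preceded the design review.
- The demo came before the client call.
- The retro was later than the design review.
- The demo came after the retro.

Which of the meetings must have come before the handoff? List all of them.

Directly stated before the handoff: the planning session.
The demo reaches the handoff via the demo → the planning session → the handoff.
The design review reaches the handoff via the design review → the planning session → the handoff.
The post-mortem reaches the handoff via the post-mortem → the design review → the planning session → the handoff.
Likewise the retro reaches the handoff by chaining the stated constraints.

the demo, the design review, the planning session, the post-mortem, the retro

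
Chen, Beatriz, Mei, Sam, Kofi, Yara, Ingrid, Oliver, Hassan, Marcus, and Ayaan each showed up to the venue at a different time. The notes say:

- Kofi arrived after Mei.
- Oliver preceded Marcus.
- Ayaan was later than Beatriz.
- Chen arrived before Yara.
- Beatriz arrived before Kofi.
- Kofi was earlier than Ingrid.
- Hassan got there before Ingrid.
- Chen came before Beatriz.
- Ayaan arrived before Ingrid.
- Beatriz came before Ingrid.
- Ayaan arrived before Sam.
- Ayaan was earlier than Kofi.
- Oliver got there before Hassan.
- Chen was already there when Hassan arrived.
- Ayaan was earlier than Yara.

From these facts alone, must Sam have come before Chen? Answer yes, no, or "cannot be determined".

Tracing the constraints gives Chen → Beatriz → Ayaan → Sam, so Chen must come before Sam.
That means Sam cannot be before Chen.

no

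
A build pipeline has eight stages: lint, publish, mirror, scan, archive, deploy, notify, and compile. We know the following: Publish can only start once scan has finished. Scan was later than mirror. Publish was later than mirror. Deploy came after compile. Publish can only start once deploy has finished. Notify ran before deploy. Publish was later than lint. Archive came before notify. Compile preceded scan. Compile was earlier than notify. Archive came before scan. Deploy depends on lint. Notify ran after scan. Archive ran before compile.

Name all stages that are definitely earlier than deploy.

Directly stated before deploy: compile, lint, and notify.
Archive reaches deploy via archive → compile → deploy.
Mirror reaches deploy via mirror → scan → notify → deploy.
Scan reaches deploy via scan → notify → deploy.
No chain forces publish ahead of deploy.

archive, compile, lint, mirror, notify, scan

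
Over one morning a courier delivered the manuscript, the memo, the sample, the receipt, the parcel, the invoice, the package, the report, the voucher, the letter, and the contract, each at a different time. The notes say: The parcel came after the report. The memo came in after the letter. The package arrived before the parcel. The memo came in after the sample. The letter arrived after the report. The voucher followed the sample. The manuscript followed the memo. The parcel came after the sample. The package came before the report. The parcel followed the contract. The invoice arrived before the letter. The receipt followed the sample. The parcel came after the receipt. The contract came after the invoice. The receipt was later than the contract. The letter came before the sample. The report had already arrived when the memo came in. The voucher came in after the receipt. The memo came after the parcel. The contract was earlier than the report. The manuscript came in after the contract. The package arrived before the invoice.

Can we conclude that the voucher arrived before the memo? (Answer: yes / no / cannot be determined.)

No chain of stated constraints runs from the voucher to the memo, and none runs from the memo to the voucher either.
So the relative order of the voucher and the memo is not fixed by the given facts.

cannot be determined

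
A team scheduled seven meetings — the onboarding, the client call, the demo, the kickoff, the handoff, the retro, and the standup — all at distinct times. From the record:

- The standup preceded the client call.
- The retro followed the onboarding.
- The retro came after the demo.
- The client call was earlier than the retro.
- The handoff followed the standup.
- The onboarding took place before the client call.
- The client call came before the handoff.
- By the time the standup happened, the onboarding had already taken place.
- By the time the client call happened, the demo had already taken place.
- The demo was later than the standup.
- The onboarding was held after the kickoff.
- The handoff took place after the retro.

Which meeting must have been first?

The kickoff has a chain of constraints placing it before every other meeting, so the kickoff must be first.

the kickoff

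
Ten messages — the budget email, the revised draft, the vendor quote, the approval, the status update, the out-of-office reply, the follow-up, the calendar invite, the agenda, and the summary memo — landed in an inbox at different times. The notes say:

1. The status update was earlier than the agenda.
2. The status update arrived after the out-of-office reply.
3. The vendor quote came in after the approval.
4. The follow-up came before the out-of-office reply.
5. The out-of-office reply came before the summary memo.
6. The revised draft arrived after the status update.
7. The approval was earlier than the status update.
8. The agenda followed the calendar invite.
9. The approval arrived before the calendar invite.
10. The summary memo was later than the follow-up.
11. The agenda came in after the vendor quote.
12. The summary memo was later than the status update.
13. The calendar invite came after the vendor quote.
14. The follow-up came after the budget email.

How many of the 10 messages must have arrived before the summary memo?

Directly stated before the summary memo: the follow-up, the out-of-office reply, and the status update.
The approval reaches the summary memo via the approval → the status update → the summary memo.
The budget email reaches the summary memo via the budget email → the follow-up → the summary memo.
No chain forces the revised draft (or any of the others) ahead of the summary memo.
That's the approval, the budget email, the follow-up, the out-of-office reply, and the status update — 5 in all.

5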